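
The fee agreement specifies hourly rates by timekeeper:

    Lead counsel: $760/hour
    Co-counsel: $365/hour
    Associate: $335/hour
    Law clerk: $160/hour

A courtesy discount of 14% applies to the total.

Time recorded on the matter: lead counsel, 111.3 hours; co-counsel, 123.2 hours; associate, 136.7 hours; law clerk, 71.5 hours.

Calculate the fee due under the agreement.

Lead counsel: 111.3 × $760 = $84,588.00
Co-counsel: 123.2 × $365 = $44,968.00
Associate: 136.7 × $335 = $45,794.50
Law clerk: 71.5 × $160 = $11,440.00
Subtotal: $186,790.50
Less 14% discount: −$26,150.67
Total: $186,790.50 − $26,150.67 = $160,639.83

$160,639.83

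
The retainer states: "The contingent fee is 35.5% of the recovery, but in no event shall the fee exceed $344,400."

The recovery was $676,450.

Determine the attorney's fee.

$240,139.75

35.5% of $676,450 = $240,139.75
That is under the $344,400 cap.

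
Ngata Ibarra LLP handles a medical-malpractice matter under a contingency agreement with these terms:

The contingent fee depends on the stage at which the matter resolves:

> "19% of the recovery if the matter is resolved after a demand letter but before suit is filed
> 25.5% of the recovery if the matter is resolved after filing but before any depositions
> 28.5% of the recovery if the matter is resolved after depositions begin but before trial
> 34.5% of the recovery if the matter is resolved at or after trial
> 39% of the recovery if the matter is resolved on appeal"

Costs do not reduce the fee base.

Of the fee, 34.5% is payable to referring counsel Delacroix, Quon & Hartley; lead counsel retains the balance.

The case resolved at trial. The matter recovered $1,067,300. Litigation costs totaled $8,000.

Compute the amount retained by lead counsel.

$241,183.12

Fee base is the gross recovery, $1,067,300; costs are reimbursed separately.
The matter resolved at trial, so the 34.5% rate applies.
$1,067,300 × 34.5% = $368,218.50
Referral share: 34.5% of $368,218.50 = $127,035.38; lead counsel retains $368,218.50 − $127,035.38 = $241,183.12.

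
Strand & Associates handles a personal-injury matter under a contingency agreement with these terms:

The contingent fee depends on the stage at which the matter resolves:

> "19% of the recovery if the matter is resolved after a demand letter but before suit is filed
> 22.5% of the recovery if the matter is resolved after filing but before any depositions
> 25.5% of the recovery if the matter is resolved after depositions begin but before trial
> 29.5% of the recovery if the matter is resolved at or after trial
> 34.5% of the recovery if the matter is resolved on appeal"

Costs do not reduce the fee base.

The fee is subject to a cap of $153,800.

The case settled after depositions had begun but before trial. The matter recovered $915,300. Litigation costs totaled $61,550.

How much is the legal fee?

Fee base is the gross recovery, $915,300; costs are reimbursed separately.
The matter settled after depositions had begun but before trial, so the 25.5% rate applies.
$915,300 × 25.5% = $233,401.50
$233,401.50 exceeds the $153,800 cap, so the fee is capped at $153,800.00.

$153,800.00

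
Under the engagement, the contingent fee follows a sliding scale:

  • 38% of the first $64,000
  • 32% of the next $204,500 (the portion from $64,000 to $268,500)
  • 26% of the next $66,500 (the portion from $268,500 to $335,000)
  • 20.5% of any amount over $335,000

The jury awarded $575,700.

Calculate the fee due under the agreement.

First $64,000 at 38% = $24,320.00
Next $204,500 at 32% = $65,440.00
Next $66,500 at 26% = $17,290.00
Remaining $240,700 at 20.5% = $49,343.50
Fee: $24,320.00 + $65,440.00 + $17,290.00 + $49,343.50 = $156,393.50

$156,393.50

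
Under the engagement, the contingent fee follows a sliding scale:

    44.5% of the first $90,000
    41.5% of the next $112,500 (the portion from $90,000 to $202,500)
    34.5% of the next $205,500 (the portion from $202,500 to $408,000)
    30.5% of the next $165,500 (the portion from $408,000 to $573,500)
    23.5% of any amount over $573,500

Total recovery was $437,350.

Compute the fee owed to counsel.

$166,586.75

First $90,000 at 44.5% = $40,050.00
Next $112,500 at 41.5% = $46,687.50
Next $205,500 at 34.5% = $70,897.50
Remaining $29,350 at 30.5% = $8,951.75
Fee: $40,050.00 + $46,687.50 + $70,897.50 + $8,951.75 = $166,586.75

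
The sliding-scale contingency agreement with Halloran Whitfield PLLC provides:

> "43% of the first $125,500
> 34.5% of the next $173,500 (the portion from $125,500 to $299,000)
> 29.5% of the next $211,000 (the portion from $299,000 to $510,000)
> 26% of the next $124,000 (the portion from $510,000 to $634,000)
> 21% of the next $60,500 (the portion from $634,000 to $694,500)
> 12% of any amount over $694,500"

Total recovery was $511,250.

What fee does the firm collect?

First $125,500 at 43% = $53,965.00
Next $173,500 at 34.5% = $59,857.50
Next $211,000 at 29.5% = $62,245.00
Remaining $1,250 at 26% = $325.00
Fee: $53,965.00 + $59,857.50 + $62,245.00 + $325.00 = $176,392.50

$176,392.50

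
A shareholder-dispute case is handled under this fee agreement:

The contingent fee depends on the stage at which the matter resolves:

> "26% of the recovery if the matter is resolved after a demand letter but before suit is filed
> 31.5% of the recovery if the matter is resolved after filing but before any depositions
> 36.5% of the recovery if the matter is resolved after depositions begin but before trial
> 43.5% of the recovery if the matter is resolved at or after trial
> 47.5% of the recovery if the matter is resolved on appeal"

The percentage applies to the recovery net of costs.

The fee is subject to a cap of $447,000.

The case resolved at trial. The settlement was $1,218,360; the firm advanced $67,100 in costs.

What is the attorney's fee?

$447,000.00

Fee base (net of costs): $1,218,360 − $67,100 = $1,151,260
The matter resolved at trial, so the 43.5% rate applies.
$1,151,260 × 43.5% = $500,798.10
$500,798.10 exceeds the $447,000 cap, so the fee is capped at $447,000.00.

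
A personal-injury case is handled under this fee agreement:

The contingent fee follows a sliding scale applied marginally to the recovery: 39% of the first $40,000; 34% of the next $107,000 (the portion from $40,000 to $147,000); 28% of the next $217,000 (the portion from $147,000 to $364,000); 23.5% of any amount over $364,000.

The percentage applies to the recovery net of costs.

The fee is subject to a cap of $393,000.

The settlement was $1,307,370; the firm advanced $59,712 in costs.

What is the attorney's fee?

$320,399.63

Fee base (net of costs): $1,307,370 − $59,712 = $1,247,658
First $40,000 at 39% = $15,600.00
Next $107,000 at 34% = $36,380.00
Next $217,000 at 28% = $60,760.00
Remaining $883,658 at 23.5% = $207,659.63
Fee: $15,600.00 + $36,380.00 + $60,760.00 + $207,659.63 = $320,399.63
$320,399.63 is under the $393,000 cap.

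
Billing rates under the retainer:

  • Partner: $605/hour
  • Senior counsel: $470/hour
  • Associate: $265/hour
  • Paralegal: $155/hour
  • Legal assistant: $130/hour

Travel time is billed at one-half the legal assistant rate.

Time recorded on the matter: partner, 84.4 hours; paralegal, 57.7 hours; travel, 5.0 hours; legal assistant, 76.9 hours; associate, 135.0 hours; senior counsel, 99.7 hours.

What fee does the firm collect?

Partner: 84.4 × $605 = $51,062.00
Senior counsel: 99.7 × $470 = $46,859.00
Associate: 135.0 × $265 = $35,775.00
Paralegal: 57.7 × $155 = $8,943.50
Legal assistant: 76.9 × $130 = $9,997.00
Subtotal: $51,062.00 + $46,859.00 + $35,775.00 + $8,943.50 + $9,997.00 = $152,636.50
Travel: 5.0 × ($130 ÷ 2) = 5.0 × $65.00 = $325.00
Total: $152,636.50 + $325.00 = $152,961.50

$152,961.50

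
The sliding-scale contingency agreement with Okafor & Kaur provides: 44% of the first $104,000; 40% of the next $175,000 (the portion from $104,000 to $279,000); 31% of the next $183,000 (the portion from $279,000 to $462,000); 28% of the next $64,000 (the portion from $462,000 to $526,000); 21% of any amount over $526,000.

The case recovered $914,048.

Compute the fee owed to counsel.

$271,900.08

First $104,000 at 44% = $45,760.00
Next $175,000 at 40% = $70,000.00
Next $183,000 at 31% = $56,730.00
Next $64,000 at 28% = $17,920.00
Remaining $388,048 at 21% = $81,490.08
Fee: $45,760.00 + $70,000.00 + $56,730.00 + $17,920.00 + $81,490.08 = $271,900.08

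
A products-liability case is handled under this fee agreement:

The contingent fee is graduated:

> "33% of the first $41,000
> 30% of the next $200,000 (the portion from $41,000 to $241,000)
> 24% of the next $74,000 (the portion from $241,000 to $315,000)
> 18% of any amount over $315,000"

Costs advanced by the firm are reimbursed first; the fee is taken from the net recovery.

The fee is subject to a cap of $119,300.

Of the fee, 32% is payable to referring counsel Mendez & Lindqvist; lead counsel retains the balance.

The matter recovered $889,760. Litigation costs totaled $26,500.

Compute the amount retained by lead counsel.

$81,124.00

Fee base (net of costs): $889,760 − $26,500 = $863,260
First $41,000 at 33% = $13,530.00
Next $200,000 at 30% = $60,000.00
Next $74,000 at 24% = $17,760.00
Remaining $548,260 at 18% = $98,686.80
Fee: $13,530.00 + $60,000.00 + $17,760.00 + $98,686.80 = $189,976.80
$189,976.80 exceeds the $119,300 cap, so the fee is capped at $119,300.00.
Referral share: 32% of $119,300.00 = $38,176.00; lead counsel retains $119,300.00 − $38,176.00 = $81,124.00.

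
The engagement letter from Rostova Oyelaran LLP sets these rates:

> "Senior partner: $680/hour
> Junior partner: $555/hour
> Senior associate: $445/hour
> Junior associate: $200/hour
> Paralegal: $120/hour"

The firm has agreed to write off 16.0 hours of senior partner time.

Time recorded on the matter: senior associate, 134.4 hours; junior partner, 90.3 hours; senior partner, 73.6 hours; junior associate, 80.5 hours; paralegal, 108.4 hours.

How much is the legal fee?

$178,200.50

Senior partner: 73.6 × $680 = $50,048.00
Junior partner: 90.3 × $555 = $50,116.50
Senior associate: 134.4 × $445 = $59,808.00
Junior associate: 80.5 × $200 = $16,100.00
Paralegal: 108.4 × $120 = $13,008.00
Subtotal: $189,080.50
Write-off: 16.0 × $680 = $10,880.00
Total: $189,080.50 − $10,880.00 = $178,200.50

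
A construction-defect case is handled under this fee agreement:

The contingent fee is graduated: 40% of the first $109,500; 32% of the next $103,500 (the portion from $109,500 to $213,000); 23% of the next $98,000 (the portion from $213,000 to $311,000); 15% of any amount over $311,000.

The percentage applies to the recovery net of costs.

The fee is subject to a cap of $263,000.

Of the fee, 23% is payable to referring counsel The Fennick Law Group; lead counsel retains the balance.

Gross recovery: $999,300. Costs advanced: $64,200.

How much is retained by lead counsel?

$148,667.75

Fee base (net of costs): $999,300 − $64,200 = $935,100
First $109,500 at 40% = $43,800.00
Next $103,500 at 32% = $33,120.00
Next $98,000 at 23% = $22,540.00
Remaining $624,100 at 15% = $93,615.00
Fee: $43,800.00 + $33,120.00 + $22,540.00 + $93,615.00 = $193,075.00
$193,075.00 is under the $263,000 cap.
Referral share: 23% of $193,075.00 = $44,407.25; lead counsel retains $193,075.00 − $44,407.25 = $148,667.75.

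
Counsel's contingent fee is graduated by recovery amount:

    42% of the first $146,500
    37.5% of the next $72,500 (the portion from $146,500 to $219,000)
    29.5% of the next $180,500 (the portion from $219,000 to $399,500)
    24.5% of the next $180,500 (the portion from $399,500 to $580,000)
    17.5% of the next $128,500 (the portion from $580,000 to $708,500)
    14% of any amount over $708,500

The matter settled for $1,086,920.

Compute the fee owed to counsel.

$261,653.80

First $146,500 at 42% = $61,530.00
Next $72,500 at 37.5% = $27,187.50
Next $180,500 at 29.5% = $53,247.50
Next $180,500 at 24.5% = $44,222.50
Next $128,500 at 17.5% = $22,487.50
Remaining $378,420 at 14% = $52,978.80
Fee: $61,530.00 + $27,187.50 + $53,247.50 + $44,222.50 + $22,487.50 + $52,978.80 = $261,653.80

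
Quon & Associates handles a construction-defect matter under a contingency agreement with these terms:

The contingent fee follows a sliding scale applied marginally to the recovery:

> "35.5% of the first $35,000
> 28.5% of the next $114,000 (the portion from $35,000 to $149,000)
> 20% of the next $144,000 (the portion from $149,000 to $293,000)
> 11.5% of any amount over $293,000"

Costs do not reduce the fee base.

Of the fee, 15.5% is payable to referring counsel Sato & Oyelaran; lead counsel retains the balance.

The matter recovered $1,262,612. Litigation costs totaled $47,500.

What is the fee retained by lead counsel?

$156,511.22

Fee base is the gross recovery, $1,262,612; costs are reimbursed separately.
First $35,000 at 35.5% = $12,425.00
Next $114,000 at 28.5% = $32,490.00
Next $144,000 at 20% = $28,800.00
Remaining $969,612 at 11.5% = $111,505.38
Fee: $12,425.00 + $32,490.00 + $28,800.00 + $111,505.38 = $185,220.38
Referral share: 15.5% of $185,220.38 = $28,709.16; lead counsel retains $185,220.38 − $28,709.16 = $156,511.22.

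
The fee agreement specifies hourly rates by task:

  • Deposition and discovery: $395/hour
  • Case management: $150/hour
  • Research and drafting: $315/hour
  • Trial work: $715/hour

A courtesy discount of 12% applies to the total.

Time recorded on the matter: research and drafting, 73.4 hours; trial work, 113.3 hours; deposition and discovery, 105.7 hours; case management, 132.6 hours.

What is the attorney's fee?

Deposition and discovery: 105.7 × $395 = $41,751.50
Case management: 132.6 × $150 = $19,890.00
Research and drafting: 73.4 × $315 = $23,121.00
Trial work: 113.3 × $715 = $81,009.50
Subtotal: $165,772.00
Less 12% discount: −$19,892.64
Total: $165,772.00 − $19,892.64 = $145,879.36

$145,879.36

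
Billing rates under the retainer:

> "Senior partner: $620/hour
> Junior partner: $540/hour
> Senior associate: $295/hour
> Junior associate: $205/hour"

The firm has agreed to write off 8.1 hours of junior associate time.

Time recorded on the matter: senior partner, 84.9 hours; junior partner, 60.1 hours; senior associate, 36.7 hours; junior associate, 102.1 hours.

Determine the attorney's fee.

Senior partner: 84.9 × $620 = $52,638.00
Junior partner: 60.1 × $540 = $32,454.00
Senior associate: 36.7 × $295 = $10,826.50
Junior associate: 102.1 × $205 = $20,930.50
Subtotal: $116,849.00
Write-off: 8.1 × $205 = $1,660.50
Total: $116,849.00 − $1,660.50 = $115,188.50

$115,188.50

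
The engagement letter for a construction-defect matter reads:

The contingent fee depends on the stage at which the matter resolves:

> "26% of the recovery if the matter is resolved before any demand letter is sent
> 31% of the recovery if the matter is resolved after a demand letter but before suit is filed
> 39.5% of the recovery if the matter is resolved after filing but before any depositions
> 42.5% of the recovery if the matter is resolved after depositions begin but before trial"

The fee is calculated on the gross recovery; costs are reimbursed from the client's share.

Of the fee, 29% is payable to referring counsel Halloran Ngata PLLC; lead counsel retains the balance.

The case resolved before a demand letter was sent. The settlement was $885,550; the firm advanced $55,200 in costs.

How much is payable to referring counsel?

Fee base is the gross recovery, $885,550; costs are reimbursed separately.
The matter resolved before a demand letter was sent, so the 26% rate applies.
$885,550 × 26% = $230,243.00
Referral share: 29% of $230,243.00 = $66,770.47; lead counsel retains $230,243.00 − $66,770.47 = $163,472.53.

$66,770.47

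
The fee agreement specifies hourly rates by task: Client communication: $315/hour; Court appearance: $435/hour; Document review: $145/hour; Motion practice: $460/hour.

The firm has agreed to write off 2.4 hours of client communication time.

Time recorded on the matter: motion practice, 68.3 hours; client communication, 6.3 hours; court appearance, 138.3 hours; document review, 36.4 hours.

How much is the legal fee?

$98,085.00

Client communication: 6.3 × $315 = $1,984.50
Court appearance: 138.3 × $435 = $60,160.50
Document review: 36.4 × $145 = $5,278.00
Motion practice: 68.3 × $460 = $31,418.00
Subtotal: $98,841.00
Write-off: 2.4 × $315 = $756.00
Total: $98,841.00 − $756.00 = $98,085.00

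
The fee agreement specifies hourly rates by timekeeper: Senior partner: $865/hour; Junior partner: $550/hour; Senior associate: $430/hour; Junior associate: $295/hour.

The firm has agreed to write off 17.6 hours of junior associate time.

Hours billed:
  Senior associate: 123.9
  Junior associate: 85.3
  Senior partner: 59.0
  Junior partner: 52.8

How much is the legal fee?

$153,323.50

Senior partner: 59.0 × $865 = $51,035.00
Junior partner: 52.8 × $550 = $29,040.00
Senior associate: 123.9 × $430 = $53,277.00
Junior associate: 85.3 × $295 = $25,163.50
Subtotal: $158,515.50
Write-off: 17.6 × $295 = $5,192.00
Total: $158,515.50 − $5,192.00 = $153,323.50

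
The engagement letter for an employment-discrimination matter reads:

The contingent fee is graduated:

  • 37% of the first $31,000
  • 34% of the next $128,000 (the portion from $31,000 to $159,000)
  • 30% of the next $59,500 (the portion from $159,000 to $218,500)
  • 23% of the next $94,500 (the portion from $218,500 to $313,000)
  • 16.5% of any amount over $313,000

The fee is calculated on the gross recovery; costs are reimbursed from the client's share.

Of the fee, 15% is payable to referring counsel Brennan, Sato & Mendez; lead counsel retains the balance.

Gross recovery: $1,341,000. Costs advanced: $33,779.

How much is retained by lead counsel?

$224,565.75

Fee base is the gross recovery, $1,341,000; costs are reimbursed separately.
First $31,000 at 37% = $11,470.00
Next $128,000 at 34% = $43,520.00
Next $59,500 at 30% = $17,850.00
Next $94,500 at 23% = $21,735.00
Remaining $1,028,000 at 16.5% = $169,620.00
Fee: $11,470.00 + $43,520.00 + $17,850.00 + $21,735.00 + $169,620.00 = $264,195.00
Referral share: 15% of $264,195.00 = $39,629.25; lead counsel retains $264,195.00 − $39,629.25 = $224,565.75.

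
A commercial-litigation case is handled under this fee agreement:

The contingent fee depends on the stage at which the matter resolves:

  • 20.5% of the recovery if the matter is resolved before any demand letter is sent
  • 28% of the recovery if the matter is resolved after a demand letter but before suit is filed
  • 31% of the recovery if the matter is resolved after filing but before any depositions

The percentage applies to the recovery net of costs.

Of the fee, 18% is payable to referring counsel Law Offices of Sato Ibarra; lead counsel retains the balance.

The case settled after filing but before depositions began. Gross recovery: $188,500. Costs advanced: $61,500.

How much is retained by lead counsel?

$32,283.40

Fee base (net of costs): $188,500 − $61,500 = $127,000
The matter settled after filing but before depositions began, so the 31% rate applies.
$127,000 × 31% = $39,370.00
Referral share: 18% of $39,370.00 = $7,086.60; lead counsel retains $39,370.00 − $7,086.60 = $32,283.40.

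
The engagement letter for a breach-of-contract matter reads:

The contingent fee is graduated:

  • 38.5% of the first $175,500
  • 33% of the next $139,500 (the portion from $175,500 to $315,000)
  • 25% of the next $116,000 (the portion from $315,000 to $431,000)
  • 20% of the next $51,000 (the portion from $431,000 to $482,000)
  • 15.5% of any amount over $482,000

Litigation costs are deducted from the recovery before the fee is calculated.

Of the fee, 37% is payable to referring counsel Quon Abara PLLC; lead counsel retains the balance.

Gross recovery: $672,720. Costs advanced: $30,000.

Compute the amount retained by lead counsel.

Fee base (net of costs): $672,720 − $30,000 = $642,720
First $175,500 at 38.5% = $67,567.50
Next $139,500 at 33% = $46,035.00
Next $116,000 at 25% = $29,000.00
Next $51,000 at 20% = $10,200.00
Remaining $160,720 at 15.5% = $24,911.60
Fee: $67,567.50 + $46,035.00 + $29,000.00 + $10,200.00 + $24,911.60 = $177,714.10
Referral share: 37% of $177,714.10 = $65,754.22; lead counsel retains $177,714.10 − $65,754.22 = $111,959.88.

$111,959.88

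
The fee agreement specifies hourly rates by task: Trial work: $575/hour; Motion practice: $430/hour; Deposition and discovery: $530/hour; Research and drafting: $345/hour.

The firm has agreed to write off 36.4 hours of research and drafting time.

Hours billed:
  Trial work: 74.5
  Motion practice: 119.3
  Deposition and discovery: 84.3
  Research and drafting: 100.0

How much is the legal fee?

Trial work: 74.5 × $575 = $42,837.50
Motion practice: 119.3 × $430 = $51,299.00
Deposition and discovery: 84.3 × $530 = $44,679.00
Research and drafting: 100.0 × $345 = $34,500.00
Subtotal: $173,315.50
Write-off: 36.4 × $345 = $12,558.00
Total: $173,315.50 − $12,558.00 = $160,757.50

$160,757.50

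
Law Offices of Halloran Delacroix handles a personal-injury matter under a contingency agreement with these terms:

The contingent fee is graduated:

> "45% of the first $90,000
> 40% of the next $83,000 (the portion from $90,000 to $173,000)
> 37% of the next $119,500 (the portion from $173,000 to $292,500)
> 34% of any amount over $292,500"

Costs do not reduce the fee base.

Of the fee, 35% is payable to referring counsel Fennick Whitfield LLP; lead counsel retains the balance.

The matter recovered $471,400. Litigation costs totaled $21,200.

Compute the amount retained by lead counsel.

Fee base is the gross recovery, $471,400; costs are reimbursed separately.
First $90,000 at 45% = $40,500.00
Next $83,000 at 40% = $33,200.00
Next $119,500 at 37% = $44,215.00
Remaining $178,900 at 34% = $60,826.00
Fee: $40,500.00 + $33,200.00 + $44,215.00 + $60,826.00 = $178,741.00
Referral share: 35% of $178,741.00 = $62,559.35; lead counsel retains $178,741.00 − $62,559.35 = $116,181.65.

$116,181.65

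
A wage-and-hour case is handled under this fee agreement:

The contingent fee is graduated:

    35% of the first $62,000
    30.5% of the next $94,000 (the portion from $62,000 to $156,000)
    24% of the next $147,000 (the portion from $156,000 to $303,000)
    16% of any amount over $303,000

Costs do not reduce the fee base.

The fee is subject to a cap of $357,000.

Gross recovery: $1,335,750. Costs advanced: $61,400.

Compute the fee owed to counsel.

Fee base is the gross recovery, $1,335,750; costs are reimbursed separately.
First $62,000 at 35% = $21,700.00
Next $94,000 at 30.5% = $28,670.00
Next $147,000 at 24% = $35,280.00
Remaining $1,032,750 at 16% = $165,240.00
Fee: $21,700.00 + $28,670.00 + $35,280.00 + $165,240.00 = $250,890.00
$250,890.00 is under the $357,000 cap.

$250,890.00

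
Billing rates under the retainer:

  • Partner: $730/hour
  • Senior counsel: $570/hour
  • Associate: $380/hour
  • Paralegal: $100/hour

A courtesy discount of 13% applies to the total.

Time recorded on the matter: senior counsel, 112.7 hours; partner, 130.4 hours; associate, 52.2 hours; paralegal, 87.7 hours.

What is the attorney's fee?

$163,592.19

Partner: 130.4 × $730 = $95,192.00
Senior counsel: 112.7 × $570 = $64,239.00
Associate: 52.2 × $380 = $19,836.00
Paralegal: 87.7 × $100 = $8,770.00
Subtotal: $188,037.00
Less 13% discount: −$24,444.81
Total: $188,037.00 − $24,444.81 = $163,592.19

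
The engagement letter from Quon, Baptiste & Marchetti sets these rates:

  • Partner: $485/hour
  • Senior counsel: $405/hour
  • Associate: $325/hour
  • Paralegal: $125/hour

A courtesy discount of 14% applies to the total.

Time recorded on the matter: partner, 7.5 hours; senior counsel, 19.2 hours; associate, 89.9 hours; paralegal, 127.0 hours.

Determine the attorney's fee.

$48,595.16

Partner: 7.5 × $485 = $3,637.50
Senior counsel: 19.2 × $405 = $7,776.00
Associate: 89.9 × $325 = $29,217.50
Paralegal: 127.0 × $125 = $15,875.00
Subtotal: $56,506.00
Less 14% discount: −$7,910.84
Total: $56,506.00 − $7,910.84 = $48,595.16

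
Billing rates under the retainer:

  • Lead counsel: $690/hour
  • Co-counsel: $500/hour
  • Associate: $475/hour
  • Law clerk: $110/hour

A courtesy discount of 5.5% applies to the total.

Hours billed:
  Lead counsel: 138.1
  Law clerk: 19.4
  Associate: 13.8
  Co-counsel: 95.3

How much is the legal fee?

$143,288.46

Lead counsel: 138.1 × $690 = $95,289.00
Co-counsel: 95.3 × $500 = $47,650.00
Associate: 13.8 × $475 = $6,555.00
Law clerk: 19.4 × $110 = $2,134.00
Subtotal: $151,628.00
Less 5.5% discount: −$8,339.54
Total: $151,628.00 − $8,339.54 = $143,288.46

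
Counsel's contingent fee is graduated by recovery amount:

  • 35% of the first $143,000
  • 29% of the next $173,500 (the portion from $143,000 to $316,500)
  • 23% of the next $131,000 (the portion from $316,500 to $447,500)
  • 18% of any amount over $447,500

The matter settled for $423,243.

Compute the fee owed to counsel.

$124,915.89

First $143,000 at 35% = $50,050.00
Next $173,500 at 29% = $50,315.00
Remaining $106,743 at 23% = $24,550.89
Fee: $50,050.00 + $50,315.00 + $24,550.89 = $124,915.89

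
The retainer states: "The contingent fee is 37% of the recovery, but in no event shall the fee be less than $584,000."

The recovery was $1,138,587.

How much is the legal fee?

$584,000.00

37% of $1,138,587 = $421,277.19
That is below the $584,000 minimum, so the minimum applies.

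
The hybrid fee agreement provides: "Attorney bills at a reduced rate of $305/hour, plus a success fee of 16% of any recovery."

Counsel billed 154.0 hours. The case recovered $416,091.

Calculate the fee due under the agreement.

Hourly: 154.0 × $305 = $46,970.00
Success fee: 16% of $416,091 = $66,574.56
Total: $46,970.00 + $66,574.56 = $113,544.56

$113,544.56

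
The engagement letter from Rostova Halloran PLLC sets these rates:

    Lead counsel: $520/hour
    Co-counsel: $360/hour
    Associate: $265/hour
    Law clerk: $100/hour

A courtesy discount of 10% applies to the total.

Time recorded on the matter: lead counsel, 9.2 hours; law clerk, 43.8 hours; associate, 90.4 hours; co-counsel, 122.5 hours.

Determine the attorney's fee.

$69,498.00

Lead counsel: 9.2 × $520 = $4,784.00
Co-counsel: 122.5 × $360 = $44,100.00
Associate: 90.4 × $265 = $23,956.00
Law clerk: 43.8 × $100 = $4,380.00
Subtotal: $77,220.00
Less 10% discount: −$7,722.00
Total: $77,220.00 − $7,722.00 = $69,498.00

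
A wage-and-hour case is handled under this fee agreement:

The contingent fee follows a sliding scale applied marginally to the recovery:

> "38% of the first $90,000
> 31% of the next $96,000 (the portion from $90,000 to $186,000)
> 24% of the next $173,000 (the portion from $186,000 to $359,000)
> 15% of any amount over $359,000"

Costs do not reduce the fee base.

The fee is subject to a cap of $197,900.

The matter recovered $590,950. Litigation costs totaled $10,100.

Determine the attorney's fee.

Fee base is the gross recovery, $590,950; costs are reimbursed separately.
First $90,000 at 38% = $34,200.00
Next $96,000 at 31% = $29,760.00
Next $173,000 at 24% = $41,520.00
Remaining $231,950 at 15% = $34,792.50
Fee: $34,200.00 + $29,760.00 + $41,520.00 + $34,792.50 = $140,272.50
$140,272.50 is under the $197,900 cap.

$140,272.50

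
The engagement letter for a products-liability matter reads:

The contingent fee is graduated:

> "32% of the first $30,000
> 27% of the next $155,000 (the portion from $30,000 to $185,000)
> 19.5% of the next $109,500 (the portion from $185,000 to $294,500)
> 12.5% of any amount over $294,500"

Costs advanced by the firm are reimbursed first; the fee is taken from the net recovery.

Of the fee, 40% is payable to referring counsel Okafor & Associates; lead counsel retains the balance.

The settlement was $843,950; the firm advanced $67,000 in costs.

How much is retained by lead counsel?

$79,865.25

Fee base (net of costs): $843,950 − $67,000 = $776,950
First $30,000 at 32% = $9,600.00
Next $155,000 at 27% = $41,850.00
Next $109,500 at 19.5% = $21,352.50
Remaining $482,450 at 12.5% = $60,306.25
Fee: $9,600.00 + $41,850.00 + $21,352.50 + $60,306.25 = $133,108.75
Referral share: 40% of $133,108.75 = $53,243.50; lead counsel retains $133,108.75 − $53,243.50 = $79,865.25.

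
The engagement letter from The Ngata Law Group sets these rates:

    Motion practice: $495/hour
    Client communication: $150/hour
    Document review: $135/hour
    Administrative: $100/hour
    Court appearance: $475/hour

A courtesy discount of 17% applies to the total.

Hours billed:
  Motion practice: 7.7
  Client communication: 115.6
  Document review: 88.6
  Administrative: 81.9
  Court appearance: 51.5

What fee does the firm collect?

$54,584.95

Motion practice: 7.7 × $495 = $3,811.50
Client communication: 115.6 × $150 = $17,340.00
Document review: 88.6 × $135 = $11,961.00
Administrative: 81.9 × $100 = $8,190.00
Court appearance: 51.5 × $475 = $24,462.50
Subtotal: $65,765.00
Less 17% discount: −$11,180.05
Total: $65,765.00 − $11,180.05 = $54,584.95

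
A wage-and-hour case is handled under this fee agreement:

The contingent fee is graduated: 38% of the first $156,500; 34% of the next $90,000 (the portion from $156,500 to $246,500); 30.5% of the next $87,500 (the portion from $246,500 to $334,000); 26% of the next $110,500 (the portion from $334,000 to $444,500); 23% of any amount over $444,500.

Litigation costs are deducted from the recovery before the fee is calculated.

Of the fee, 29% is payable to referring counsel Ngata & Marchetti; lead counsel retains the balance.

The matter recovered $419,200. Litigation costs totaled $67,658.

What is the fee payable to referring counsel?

$35,182.34

Fee base (net of costs): $419,200 − $67,658 = $351,542
First $156,500 at 38% = $59,470.00
Next $90,000 at 34% = $30,600.00
Next $87,500 at 30.5% = $26,687.50
Remaining $17,542 at 26% = $4,560.92
Fee: $59,470.00 + $30,600.00 + $26,687.50 + $4,560.92 = $121,318.42
Referral share: 29% of $121,318.42 = $35,182.34; lead counsel retains $121,318.42 − $35,182.34 = $86,136.08.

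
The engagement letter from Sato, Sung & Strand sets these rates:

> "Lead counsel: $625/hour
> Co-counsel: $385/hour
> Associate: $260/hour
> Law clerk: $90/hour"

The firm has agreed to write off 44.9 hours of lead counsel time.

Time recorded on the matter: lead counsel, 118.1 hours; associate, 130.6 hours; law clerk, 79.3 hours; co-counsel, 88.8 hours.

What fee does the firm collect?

Lead counsel: 118.1 × $625 = $73,812.50
Co-counsel: 88.8 × $385 = $34,188.00
Associate: 130.6 × $260 = $33,956.00
Law clerk: 79.3 × $90 = $7,137.00
Subtotal: $149,093.50
Write-off: 44.9 × $625 = $28,062.50
Total: $149,093.50 − $28,062.50 = $121,031.00

$121,031.00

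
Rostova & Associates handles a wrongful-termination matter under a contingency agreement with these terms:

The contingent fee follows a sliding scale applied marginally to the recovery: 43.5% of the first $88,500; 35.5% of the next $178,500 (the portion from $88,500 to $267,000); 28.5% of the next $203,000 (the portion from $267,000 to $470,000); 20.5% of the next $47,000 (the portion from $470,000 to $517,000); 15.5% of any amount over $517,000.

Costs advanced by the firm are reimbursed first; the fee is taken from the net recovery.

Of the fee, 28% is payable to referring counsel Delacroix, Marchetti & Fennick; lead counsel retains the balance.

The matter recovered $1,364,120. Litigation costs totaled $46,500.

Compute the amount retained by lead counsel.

$211,284.79

Fee base (net of costs): $1,364,120 − $46,500 = $1,317,620
First $88,500 at 43.5% = $38,497.50
Next $178,500 at 35.5% = $63,367.50
Next $203,000 at 28.5% = $57,855.00
Next $47,000 at 20.5% = $9,635.00
Remaining $800,620 at 15.5% = $124,096.10
Fee: $38,497.50 + $63,367.50 + $57,855.00 + $9,635.00 + $124,096.10 = $293,451.10
Referral share: 28% of $293,451.10 = $82,166.31; lead counsel retains $293,451.10 − $82,166.31 = $211,284.79.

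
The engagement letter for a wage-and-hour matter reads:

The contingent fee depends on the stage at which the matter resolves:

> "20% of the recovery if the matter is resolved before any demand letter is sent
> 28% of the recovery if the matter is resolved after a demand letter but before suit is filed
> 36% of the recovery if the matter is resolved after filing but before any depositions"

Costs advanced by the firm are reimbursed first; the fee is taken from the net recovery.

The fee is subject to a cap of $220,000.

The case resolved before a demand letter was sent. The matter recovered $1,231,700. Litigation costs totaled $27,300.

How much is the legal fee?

Fee base (net of costs): $1,231,700 − $27,300 = $1,204,400
The matter resolved before a demand letter was sent, so the 20% rate applies.
$1,204,400 × 20% = $240,880.00
$240,880.00 exceeds the $220,000 cap, so the fee is capped at $220,000.00.

$220,000.00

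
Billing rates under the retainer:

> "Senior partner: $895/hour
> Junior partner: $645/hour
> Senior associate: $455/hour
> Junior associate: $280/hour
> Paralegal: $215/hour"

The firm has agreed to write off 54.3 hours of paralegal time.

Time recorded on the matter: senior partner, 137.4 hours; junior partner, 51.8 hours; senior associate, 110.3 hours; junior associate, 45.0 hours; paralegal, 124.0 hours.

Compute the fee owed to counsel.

Senior partner: 137.4 × $895 = $122,973.00
Junior partner: 51.8 × $645 = $33,411.00
Senior associate: 110.3 × $455 = $50,186.50
Junior associate: 45.0 × $280 = $12,600.00
Paralegal: 124.0 × $215 = $26,660.00
Subtotal: $245,830.50
Write-off: 54.3 × $215 = $11,674.50
Total: $245,830.50 − $11,674.50 = $234,156.00

$234,156.00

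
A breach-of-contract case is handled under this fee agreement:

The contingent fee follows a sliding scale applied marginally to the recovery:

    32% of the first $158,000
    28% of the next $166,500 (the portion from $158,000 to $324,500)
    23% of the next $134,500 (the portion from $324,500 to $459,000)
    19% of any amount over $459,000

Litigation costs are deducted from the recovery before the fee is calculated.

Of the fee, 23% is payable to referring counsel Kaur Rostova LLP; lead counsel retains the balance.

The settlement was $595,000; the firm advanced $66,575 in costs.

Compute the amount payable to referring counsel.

Fee base (net of costs): $595,000 − $66,575 = $528,425
First $158,000 at 32% = $50,560.00
Next $166,500 at 28% = $46,620.00
Next $134,500 at 23% = $30,935.00
Remaining $69,425 at 19% = $13,190.75
Fee: $50,560.00 + $46,620.00 + $30,935.00 + $13,190.75 = $141,305.75
Referral share: 23% of $141,305.75 = $32,500.32; lead counsel retains $141,305.75 − $32,500.32 = $108,805.43.

$32,500.32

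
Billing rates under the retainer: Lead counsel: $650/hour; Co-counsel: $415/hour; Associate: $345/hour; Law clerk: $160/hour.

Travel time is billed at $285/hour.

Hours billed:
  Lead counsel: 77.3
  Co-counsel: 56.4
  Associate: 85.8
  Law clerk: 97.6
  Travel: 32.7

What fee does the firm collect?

Lead counsel: 77.3 × $650 = $50,245.00
Co-counsel: 56.4 × $415 = $23,406.00
Associate: 85.8 × $345 = $29,601.00
Law clerk: 97.6 × $160 = $15,616.00
Subtotal: $50,245.00 + $23,406.00 + $29,601.00 + $15,616.00 = $118,868.00
Travel: 32.7 × $285 = $9,319.50
Total: $118,868.00 + $9,319.50 = $128,187.50

$128,187.50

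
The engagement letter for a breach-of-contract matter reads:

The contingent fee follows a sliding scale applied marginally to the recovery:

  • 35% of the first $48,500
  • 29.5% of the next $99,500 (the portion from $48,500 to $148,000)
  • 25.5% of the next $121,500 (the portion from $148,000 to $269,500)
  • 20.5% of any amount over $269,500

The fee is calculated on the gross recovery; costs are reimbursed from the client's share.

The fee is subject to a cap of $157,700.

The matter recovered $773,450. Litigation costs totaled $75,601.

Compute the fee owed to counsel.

$157,700.00

Fee base is the gross recovery, $773,450; costs are reimbursed separately.
First $48,500 at 35% = $16,975.00
Next $99,500 at 29.5% = $29,352.50
Next $121,500 at 25.5% = $30,982.50
Remaining $503,950 at 20.5% = $103,309.75
Fee: $16,975.00 + $29,352.50 + $30,982.50 + $103,309.75 = $180,619.75
$180,619.75 exceeds the $157,700 cap, so the fee is capped at $157,700.00.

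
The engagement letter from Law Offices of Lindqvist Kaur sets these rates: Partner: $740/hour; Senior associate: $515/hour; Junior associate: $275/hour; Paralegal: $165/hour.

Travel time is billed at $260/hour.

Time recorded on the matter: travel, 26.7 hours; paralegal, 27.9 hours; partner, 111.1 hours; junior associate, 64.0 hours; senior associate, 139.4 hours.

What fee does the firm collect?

$183,150.50

Partner: 111.1 × $740 = $82,214.00
Senior associate: 139.4 × $515 = $71,791.00
Junior associate: 64.0 × $275 = $17,600.00
Paralegal: 27.9 × $165 = $4,603.50
Subtotal: $82,214.00 + $71,791.00 + $17,600.00 + $4,603.50 = $176,208.50
Travel: 26.7 × $260 = $6,942.00
Total: $176,208.50 + $6,942.00 = $183,150.50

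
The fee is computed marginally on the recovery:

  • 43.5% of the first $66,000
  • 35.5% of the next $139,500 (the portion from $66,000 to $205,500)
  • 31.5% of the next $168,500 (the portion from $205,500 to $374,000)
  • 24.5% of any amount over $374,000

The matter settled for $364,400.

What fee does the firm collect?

First $66,000 at 43.5% = $28,710.00
Next $139,500 at 35.5% = $49,522.50
Remaining $158,900 at 31.5% = $50,053.50
Fee: $28,710.00 + $49,522.50 + $50,053.50 = $128,286.00

$128,286.00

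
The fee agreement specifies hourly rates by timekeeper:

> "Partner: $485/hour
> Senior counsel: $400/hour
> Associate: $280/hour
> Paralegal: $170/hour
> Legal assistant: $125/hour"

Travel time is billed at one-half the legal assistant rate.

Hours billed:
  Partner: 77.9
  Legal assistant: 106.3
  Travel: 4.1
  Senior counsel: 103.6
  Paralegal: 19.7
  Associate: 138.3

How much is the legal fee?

$134,838.25

Partner: 77.9 × $485 = $37,781.50
Senior counsel: 103.6 × $400 = $41,440.00
Associate: 138.3 × $280 = $38,724.00
Paralegal: 19.7 × $170 = $3,349.00
Legal assistant: 106.3 × $125 = $13,287.50
Subtotal: $37,781.50 + $41,440.00 + $38,724.00 + $3,349.00 + $13,287.50 = $134,582.00
Travel: 4.1 × ($125 ÷ 2) = 4.1 × $62.50 = $256.25
Total: $134,582.00 + $256.25 = $134,838.25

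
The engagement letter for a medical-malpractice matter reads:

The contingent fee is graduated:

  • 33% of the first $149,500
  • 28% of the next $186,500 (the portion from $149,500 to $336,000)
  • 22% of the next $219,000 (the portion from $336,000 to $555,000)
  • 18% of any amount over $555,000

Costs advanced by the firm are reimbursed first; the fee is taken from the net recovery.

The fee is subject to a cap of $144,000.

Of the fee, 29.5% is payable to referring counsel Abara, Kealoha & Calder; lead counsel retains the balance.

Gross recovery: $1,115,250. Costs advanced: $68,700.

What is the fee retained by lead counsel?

$101,520.00

Fee base (net of costs): $1,115,250 − $68,700 = $1,046,550
First $149,500 at 33% = $49,335.00
Next $186,500 at 28% = $52,220.00
Next $219,000 at 22% = $48,180.00
Remaining $491,550 at 18% = $88,479.00
Fee: $49,335.00 + $52,220.00 + $48,180.00 + $88,479.00 = $238,214.00
$238,214.00 exceeds the $144,000 cap, so the fee is capped at $144,000.00.
Referral share: 29.5% of $144,000.00 = $42,480.00; lead counsel retains $144,000.00 − $42,480.00 = $101,520.00.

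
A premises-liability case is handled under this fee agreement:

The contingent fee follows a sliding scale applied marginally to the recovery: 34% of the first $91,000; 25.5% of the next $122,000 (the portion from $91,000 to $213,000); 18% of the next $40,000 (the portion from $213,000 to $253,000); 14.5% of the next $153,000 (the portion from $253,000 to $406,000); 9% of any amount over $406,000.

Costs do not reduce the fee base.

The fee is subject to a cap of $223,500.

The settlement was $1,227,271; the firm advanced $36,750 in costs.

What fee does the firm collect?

Fee base is the gross recovery, $1,227,271; costs are reimbursed separately.
First $91,000 at 34% = $30,940.00
Next $122,000 at 25.5% = $31,110.00
Next $40,000 at 18% = $7,200.00
Next $153,000 at 14.5% = $22,185.00
Remaining $821,271 at 9% = $73,914.39
Fee: $30,940.00 + $31,110.00 + $7,200.00 + $22,185.00 + $73,914.39 = $165,349.39
$165,349.39 is under the $223,500 cap.

$165,349.39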